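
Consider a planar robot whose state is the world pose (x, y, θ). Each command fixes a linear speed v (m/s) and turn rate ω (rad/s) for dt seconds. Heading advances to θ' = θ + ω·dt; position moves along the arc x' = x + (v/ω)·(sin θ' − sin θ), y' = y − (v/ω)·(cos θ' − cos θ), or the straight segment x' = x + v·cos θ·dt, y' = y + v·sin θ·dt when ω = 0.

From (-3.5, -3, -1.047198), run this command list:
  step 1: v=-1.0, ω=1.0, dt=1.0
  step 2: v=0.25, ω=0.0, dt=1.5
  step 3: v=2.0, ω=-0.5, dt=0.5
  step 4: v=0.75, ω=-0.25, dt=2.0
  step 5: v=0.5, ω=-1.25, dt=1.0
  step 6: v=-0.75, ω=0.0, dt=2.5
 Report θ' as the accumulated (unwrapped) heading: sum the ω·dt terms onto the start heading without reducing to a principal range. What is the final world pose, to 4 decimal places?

step 1: θ'=-0.0472 (R=-1.0000) → pose (-4.3188, -2.5011, -0.0472)
step 2: θ'=-0.0472 (straight) → pose (-3.9443, -2.5188, -0.0472)
step 3: θ'=-0.2972 (R=-4.0000) → pose (-2.9616, -2.6897, -0.2972)
step 4: θ'=-0.7972 (R=-3.0000) → pose (-1.6939, -3.4620, -0.7972)
step 5: θ'=-2.0472 (R=-0.4000) → pose (-1.6246, -3.9250, -2.0472)
step 6: θ'=-2.0472 (straight) → pose (-0.7648, -2.2587, -2.0472)

(-0.7648, -2.2587, -2.0472)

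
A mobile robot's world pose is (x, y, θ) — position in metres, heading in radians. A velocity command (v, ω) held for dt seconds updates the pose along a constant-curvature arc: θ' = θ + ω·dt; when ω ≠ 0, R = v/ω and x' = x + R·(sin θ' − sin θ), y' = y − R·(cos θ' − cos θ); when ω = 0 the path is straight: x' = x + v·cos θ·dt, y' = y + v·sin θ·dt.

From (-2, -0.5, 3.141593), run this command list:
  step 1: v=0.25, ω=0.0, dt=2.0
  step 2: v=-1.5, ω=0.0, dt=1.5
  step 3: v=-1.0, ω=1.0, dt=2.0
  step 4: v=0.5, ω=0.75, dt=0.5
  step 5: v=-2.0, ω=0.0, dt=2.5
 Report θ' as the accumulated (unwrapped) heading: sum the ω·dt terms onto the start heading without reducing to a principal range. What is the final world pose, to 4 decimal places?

step 1: θ'=3.1416 (straight) → pose (-2.5000, -0.5000, 3.1416)
step 2: θ'=3.1416 (straight) → pose (-0.2500, -0.5000, 3.1416)
step 3: θ'=5.1416 (R=-1.0000) → pose (0.6593, 0.9161, 5.1416)
step 4: θ'=5.5166 (R=0.6667) → pose (0.8030, 0.7134, 5.5166)
step 5: θ'=5.5166 (straight) → pose (-2.7984, 4.1818, 5.5166)

(-2.7984, 4.1818, 5.5166)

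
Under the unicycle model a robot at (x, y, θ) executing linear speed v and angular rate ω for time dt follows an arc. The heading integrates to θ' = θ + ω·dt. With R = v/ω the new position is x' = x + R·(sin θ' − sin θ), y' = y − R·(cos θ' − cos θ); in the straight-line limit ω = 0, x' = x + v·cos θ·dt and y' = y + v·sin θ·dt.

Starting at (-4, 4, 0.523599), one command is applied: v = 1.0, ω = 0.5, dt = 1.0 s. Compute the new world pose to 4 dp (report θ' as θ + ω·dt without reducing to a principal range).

(-3.2920, 4.6915, 1.0236)

θ' = 0.5236 + 0.5·1.0 = 1.0236
R = v/ω = 1.0/0.5 = 2.0000
x' = -4 + 2.0000·(sin 1.0236 − sin 0.5236) = -3.2920
y' = 4 − 2.0000·(cos 1.0236 − cos 0.5236) = 4.6915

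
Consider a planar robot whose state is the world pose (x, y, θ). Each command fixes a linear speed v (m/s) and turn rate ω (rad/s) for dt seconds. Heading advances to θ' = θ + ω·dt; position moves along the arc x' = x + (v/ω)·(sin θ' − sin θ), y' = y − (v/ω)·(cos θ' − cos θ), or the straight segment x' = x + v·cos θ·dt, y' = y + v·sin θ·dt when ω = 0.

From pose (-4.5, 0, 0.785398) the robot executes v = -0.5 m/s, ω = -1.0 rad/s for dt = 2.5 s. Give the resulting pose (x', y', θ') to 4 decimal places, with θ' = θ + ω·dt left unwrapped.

θ' = 0.7854 + -1.0·2.5 = -1.7146
R = v/ω = -0.5/-1.0 = 0.5000
x' = -4.5 + 0.5000·(sin -1.7146 − sin 0.7854) = -5.3484
y' = 0 − 0.5000·(cos -1.7146 − cos 0.7854) = 0.4252

(-5.3484, 0.4252, -1.7146)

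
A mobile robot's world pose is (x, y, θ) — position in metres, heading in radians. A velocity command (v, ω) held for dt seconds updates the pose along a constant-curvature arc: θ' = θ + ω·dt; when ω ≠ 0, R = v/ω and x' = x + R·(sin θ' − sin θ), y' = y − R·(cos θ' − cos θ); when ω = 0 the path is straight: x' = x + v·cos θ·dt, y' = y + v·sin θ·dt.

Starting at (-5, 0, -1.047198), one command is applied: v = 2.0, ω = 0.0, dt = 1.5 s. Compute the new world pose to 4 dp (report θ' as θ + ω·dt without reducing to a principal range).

θ' = -1.0472 + 0.0·1.5 = -1.0472
ω = 0 → straight: x' = -5 + 2.0·cos(-1.0472)·1.5 = -3.5000
y' = 0 + 2.0·sin(-1.0472)·1.5 = -2.5981

(-3.5000, -2.5981, -1.0472)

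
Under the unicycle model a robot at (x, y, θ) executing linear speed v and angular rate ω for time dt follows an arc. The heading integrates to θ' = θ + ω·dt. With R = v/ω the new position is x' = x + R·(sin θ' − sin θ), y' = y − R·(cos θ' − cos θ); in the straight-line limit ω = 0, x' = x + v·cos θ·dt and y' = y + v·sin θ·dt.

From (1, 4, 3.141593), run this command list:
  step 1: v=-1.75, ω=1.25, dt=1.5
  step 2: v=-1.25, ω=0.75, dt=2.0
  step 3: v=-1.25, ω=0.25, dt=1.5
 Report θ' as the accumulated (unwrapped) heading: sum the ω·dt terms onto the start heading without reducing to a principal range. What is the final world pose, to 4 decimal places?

step 1: θ'=5.0166 (R=-1.4000) → pose (2.3357, 5.8193, 5.0166)
step 2: θ'=6.5166 (R=-1.6667) → pose (0.3601, 6.9416, 6.5166)
step 3: θ'=6.8916 (R=-5.0000) → pose (-1.3413, 6.1800, 6.8916)

(-1.3413, 6.1800, 6.8916)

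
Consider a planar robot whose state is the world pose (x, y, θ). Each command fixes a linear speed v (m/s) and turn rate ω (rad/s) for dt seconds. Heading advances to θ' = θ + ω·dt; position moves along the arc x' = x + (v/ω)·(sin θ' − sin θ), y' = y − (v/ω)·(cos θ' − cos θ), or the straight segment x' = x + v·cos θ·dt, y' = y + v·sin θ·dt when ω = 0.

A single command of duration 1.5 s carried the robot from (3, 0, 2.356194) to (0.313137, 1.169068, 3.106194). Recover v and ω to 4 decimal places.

v = 2.0000, ω = 0.5000

Δθ = 3.106194 − 2.356194 = 0.750000
ω = Δθ/dt = 0.750000/1.5 = 0.5000
R = Δx/(sin θ' − sin θ) = 4.0000
v = R·ω = 4.0000·0.5000 = 2.0000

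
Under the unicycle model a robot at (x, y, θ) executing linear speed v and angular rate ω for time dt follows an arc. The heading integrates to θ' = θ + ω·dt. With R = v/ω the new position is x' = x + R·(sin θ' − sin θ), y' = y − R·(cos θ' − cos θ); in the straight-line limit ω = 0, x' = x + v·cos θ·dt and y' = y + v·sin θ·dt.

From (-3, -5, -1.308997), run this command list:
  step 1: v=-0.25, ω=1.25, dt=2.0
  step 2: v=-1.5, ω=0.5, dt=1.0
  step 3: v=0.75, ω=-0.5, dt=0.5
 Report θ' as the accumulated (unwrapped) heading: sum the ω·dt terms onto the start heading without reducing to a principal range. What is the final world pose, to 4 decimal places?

step 1: θ'=1.1910 (R=-0.2000) → pose (-3.3789, -4.9776, 1.1910)
step 2: θ'=1.6910 (R=-3.0000) → pose (-3.5711, -6.4496, 1.6910)
step 3: θ'=1.4410 (R=-1.5000) → pose (-3.5693, -6.0755, 1.4410)

(-3.5693, -6.0755, 1.4410)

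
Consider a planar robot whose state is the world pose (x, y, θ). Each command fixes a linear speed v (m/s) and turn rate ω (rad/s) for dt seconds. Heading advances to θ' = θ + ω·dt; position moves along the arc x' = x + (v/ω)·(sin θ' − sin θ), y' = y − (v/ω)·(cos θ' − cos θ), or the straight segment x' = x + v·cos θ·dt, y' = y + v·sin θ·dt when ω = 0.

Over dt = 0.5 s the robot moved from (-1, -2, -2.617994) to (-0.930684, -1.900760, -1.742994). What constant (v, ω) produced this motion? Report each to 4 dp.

Δθ = -1.742994 − -2.617994 = 0.875000
ω = Δθ/dt = 0.875000/0.5 = 1.7500
R = −Δy/(cos θ' − cos θ) = -0.1429
v = R·ω = -0.1429·1.7500 = -0.2500

v = -0.2500, ω = 1.7500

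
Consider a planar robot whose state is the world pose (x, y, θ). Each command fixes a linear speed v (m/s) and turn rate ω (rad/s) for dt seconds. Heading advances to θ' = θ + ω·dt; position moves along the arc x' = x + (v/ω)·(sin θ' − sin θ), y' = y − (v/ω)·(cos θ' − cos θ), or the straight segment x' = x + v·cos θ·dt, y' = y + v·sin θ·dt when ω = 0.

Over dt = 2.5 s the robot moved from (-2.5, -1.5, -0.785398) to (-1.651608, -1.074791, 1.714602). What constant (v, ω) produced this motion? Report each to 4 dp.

v = 0.5000, ω = 1.0000

Δθ = 1.714602 − -0.785398 = 2.500000
ω = Δθ/dt = 2.500000/2.5 = 1.0000
R = Δx/(sin θ' − sin θ) = 0.5000
v = R·ω = 0.5000·1.0000 = 0.5000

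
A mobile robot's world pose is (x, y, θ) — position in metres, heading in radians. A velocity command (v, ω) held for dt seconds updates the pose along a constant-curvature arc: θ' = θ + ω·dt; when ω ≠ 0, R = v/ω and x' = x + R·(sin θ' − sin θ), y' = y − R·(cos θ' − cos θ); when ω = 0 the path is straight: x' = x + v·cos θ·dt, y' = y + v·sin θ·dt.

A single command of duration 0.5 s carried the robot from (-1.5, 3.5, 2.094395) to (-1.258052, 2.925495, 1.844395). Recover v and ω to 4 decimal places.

v = -1.2500, ω = -0.5000

Δθ = 1.844395 − 2.094395 = -0.250000
ω = Δθ/dt = -0.250000/0.5 = -0.5000
R = −Δy/(cos θ' − cos θ) = 2.5000
v = R·ω = 2.5000·-0.5000 = -1.2500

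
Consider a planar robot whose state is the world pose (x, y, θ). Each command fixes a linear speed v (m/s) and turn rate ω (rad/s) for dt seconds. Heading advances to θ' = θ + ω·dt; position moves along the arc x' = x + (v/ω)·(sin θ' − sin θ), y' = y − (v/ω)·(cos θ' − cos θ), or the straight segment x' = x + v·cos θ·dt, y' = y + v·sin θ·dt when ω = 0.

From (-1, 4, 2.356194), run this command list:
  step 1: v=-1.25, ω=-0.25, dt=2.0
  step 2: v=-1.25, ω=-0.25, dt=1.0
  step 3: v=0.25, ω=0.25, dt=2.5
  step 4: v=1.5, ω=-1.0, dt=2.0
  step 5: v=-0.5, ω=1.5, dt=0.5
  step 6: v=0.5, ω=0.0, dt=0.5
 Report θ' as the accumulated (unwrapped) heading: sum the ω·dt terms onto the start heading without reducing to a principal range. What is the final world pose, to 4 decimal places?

(1.0310, 3.6684, 0.9812)

step 1: θ'=1.8562 (R=5.0000) → pose (0.2622, 1.8722, 1.8562)
step 2: θ'=1.6062 (R=5.0000) → pose (0.4613, 0.6414, 1.6062)
step 3: θ'=2.2312 (R=1.0000) → pose (0.2517, 1.2195, 2.2312)
step 4: θ'=0.2312 (R=-1.5000) → pose (1.0926, 3.5997, 0.2312)
step 5: θ'=0.9812 (R=-0.3333) → pose (0.8919, 3.4606, 0.9812)
step 6: θ'=0.9812 (straight) → pose (1.0310, 3.6684, 0.9812)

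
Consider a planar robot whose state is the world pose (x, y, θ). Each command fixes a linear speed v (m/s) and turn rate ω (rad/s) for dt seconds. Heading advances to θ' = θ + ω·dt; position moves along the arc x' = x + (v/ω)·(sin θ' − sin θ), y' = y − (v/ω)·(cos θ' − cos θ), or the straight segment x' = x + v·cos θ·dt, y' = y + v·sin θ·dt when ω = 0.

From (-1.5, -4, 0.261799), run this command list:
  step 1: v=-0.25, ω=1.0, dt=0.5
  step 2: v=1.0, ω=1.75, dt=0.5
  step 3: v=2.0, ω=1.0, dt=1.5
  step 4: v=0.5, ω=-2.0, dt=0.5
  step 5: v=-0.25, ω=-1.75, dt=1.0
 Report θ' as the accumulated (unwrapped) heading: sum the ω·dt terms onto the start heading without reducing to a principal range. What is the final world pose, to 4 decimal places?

step 1: θ'=0.7618 (R=-0.2500) → pose (-1.6079, -4.0606, 0.7618)
step 2: θ'=1.6368 (R=0.5714) → pose (-1.4321, -3.6094, 1.6368)
step 3: θ'=3.1368 (R=2.0000) → pose (-3.4181, -1.7413, 3.1368)
step 4: θ'=2.1368 (R=-0.2500) → pose (-3.6280, -1.6254, 2.1368)
step 5: θ'=0.3868 (R=0.1429) → pose (-3.6946, -1.8343, 0.3868)

(-3.6946, -1.8343, 0.3868)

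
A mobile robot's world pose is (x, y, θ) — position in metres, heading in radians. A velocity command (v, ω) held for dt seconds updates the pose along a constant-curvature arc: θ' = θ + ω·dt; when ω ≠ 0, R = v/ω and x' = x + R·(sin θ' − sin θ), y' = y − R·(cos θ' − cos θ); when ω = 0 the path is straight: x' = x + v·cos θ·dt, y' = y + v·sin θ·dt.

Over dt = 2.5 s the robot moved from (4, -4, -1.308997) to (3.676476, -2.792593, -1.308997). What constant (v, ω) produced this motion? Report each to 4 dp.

Δθ = -1.308997 − -1.308997 = 0.000000
ω = Δθ/dt = 0.000000/2.5 = 0.0000
ω = 0 → v = (Δx·cos θ + Δy·sin θ)/dt = -0.5000

v = -0.5000, ω = 0.0000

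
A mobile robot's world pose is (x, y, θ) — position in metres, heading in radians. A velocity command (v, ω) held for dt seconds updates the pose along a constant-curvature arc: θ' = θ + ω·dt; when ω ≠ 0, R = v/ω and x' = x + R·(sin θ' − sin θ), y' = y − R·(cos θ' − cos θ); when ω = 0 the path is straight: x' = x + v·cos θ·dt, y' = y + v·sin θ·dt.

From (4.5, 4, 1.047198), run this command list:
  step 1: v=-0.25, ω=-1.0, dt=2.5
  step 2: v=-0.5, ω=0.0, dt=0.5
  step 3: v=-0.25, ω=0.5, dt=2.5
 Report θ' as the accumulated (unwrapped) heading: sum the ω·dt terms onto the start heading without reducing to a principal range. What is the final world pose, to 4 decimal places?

step 1: θ'=-1.4528 (R=0.2500) → pose (4.0352, 4.0956, -1.4528)
step 2: θ'=-1.4528 (straight) → pose (4.0058, 4.3438, -1.4528)
step 3: θ'=-0.2028 (R=-0.5000) → pose (3.6100, 4.7747, -0.2028)

(3.6100, 4.7747, -0.2028)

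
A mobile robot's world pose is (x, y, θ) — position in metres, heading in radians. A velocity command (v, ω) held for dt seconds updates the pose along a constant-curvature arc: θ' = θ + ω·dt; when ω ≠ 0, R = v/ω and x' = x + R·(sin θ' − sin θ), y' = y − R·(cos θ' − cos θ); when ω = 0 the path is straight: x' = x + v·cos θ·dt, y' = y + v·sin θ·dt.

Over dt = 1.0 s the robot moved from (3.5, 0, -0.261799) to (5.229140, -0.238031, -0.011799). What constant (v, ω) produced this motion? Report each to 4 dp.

v = 1.7500, ω = 0.2500

Δθ = -0.011799 − -0.261799 = 0.250000
ω = Δθ/dt = 0.250000/1.0 = 0.2500
R = Δx/(sin θ' − sin θ) = 7.0000
v = R·ω = 7.0000·0.2500 = 1.7500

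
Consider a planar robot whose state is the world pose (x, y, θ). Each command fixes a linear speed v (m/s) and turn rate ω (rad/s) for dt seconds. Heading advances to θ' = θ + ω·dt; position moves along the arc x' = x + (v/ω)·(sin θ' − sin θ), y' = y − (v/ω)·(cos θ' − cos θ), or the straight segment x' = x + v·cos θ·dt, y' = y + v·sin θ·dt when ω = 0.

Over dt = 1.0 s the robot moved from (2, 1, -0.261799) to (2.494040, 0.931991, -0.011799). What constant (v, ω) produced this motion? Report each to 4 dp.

v = 0.5000, ω = 0.2500

Δθ = -0.011799 − -0.261799 = 0.250000
ω = Δθ/dt = 0.250000/1.0 = 0.2500
R = Δx/(sin θ' − sin θ) = 2.0000
v = R·ω = 2.0000·0.2500 = 0.5000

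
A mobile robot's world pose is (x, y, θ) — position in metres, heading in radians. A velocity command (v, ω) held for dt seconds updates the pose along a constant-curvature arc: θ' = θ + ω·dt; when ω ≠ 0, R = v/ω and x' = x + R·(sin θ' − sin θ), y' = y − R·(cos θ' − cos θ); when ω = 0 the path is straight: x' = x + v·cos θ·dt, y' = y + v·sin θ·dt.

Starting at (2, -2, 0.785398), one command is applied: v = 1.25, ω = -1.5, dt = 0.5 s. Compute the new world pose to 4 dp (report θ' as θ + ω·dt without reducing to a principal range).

θ' = 0.7854 + -1.5·0.5 = 0.0354
R = v/ω = 1.25/-1.5 = -0.8333
x' = 2 + -0.8333·(sin 0.0354 − sin 0.7854) = 2.5598
y' = -2 − -0.8333·(cos 0.0354 − cos 0.7854) = -1.7564

(2.5598, -1.7564, 0.0354)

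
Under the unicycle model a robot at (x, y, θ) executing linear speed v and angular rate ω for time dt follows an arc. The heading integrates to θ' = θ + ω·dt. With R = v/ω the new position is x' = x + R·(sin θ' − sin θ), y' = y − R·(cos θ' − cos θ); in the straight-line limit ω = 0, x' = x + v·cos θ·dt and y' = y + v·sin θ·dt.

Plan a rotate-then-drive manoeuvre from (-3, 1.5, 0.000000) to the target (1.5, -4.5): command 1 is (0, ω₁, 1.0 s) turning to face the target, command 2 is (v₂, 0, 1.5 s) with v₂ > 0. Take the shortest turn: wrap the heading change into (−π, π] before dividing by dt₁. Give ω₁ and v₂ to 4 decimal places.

ω₁ = -0.9273, v₂ = 5.0000

heading to target = atan2(-4.5−1.5, 1.5−-3) = -0.9273
Δθ = wrap(-0.9273 − 0.0000) = -0.9273; ω₁ = Δθ/dt₁ = -0.9273
distance = √((1.5−-3)² + (-4.5−1.5)²) = 7.5000; v₂ = distance/dt₂ = 5.0000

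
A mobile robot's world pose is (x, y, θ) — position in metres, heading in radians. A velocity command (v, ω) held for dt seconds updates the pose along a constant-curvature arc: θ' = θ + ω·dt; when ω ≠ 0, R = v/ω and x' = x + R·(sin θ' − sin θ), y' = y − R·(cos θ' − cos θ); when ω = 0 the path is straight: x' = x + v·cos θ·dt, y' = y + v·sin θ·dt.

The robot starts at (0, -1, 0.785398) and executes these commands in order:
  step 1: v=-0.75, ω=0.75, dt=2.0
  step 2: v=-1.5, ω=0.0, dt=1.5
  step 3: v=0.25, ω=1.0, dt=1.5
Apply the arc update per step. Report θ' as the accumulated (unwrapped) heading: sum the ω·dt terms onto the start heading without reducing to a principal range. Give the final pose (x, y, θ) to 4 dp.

(1.0873, -4.0258, 3.7854)

step 1: θ'=2.2854 (R=-1.0000) → pose (-0.0482, -2.3624, 2.2854)
step 2: θ'=2.2854 (straight) → pose (1.4262, -4.0620, 2.2854)
step 3: θ'=3.7854 (R=0.2500) → pose (1.0873, -4.0258, 3.7854)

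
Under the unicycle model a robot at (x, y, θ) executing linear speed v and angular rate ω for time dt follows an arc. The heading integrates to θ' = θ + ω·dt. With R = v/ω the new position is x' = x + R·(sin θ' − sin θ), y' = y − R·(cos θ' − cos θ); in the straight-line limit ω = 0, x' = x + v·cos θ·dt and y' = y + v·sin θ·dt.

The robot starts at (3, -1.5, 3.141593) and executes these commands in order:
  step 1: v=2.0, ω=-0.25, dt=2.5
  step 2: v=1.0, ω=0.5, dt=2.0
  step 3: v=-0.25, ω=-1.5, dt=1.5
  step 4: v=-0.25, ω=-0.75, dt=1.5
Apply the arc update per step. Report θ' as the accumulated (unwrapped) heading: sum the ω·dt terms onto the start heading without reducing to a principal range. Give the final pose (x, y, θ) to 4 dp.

(-3.6344, -0.1838, 0.1416)

step 1: θ'=2.5166 (R=-8.0000) → pose (-1.6808, 0.0123, 2.5166)
step 2: θ'=3.5166 (R=2.0000) → pose (-3.5835, 0.2514, 3.5166)
step 3: θ'=1.2666 (R=0.1667) → pose (-3.3635, 0.0464, 1.2666)
step 4: θ'=0.1416 (R=0.3333) → pose (-3.6344, -0.1838, 0.1416)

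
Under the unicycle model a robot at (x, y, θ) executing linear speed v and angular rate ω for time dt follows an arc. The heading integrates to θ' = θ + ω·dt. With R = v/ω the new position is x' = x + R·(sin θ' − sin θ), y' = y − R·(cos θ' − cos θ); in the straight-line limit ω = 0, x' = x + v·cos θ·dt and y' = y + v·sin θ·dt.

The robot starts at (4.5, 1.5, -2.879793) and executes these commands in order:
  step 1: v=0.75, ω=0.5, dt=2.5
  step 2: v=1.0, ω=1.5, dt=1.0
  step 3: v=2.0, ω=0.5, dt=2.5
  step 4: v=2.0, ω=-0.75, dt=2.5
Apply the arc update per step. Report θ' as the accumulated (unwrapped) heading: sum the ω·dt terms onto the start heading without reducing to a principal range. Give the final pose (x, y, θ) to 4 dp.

step 1: θ'=-1.6298 (R=1.5000) → pose (3.3908, 0.1396, -1.6298)
step 2: θ'=-0.1298 (R=0.6667) → pose (3.9701, -0.5608, -0.1298)
step 3: θ'=1.1202 (R=4.0000) → pose (8.0885, 1.6636, 1.1202)
step 4: θ'=-0.7548 (R=-2.6667) → pose (12.3161, 2.4447, -0.7548)

(12.3161, 2.4447, -0.7548)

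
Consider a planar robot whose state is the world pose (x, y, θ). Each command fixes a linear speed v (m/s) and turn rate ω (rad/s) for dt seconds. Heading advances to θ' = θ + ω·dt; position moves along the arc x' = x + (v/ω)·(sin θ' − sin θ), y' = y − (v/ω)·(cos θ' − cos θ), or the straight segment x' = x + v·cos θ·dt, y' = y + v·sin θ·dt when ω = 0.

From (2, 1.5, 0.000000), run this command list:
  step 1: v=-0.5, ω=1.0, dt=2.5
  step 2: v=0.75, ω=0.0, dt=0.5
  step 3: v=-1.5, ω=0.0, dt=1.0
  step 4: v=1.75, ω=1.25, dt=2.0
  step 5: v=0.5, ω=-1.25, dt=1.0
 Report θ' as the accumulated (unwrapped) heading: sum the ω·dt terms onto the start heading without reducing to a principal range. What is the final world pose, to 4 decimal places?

step 1: θ'=2.5000 (R=-0.5000) → pose (1.7008, 0.5994, 2.5000)
step 2: θ'=2.5000 (straight) → pose (1.4003, 0.8239, 2.5000)
step 3: θ'=2.5000 (straight) → pose (2.6021, -0.0739, 2.5000)
step 4: θ'=5.0000 (R=1.4000) → pose (0.4217, -1.5926, 5.0000)
step 5: θ'=3.7500 (R=-0.4000) → pose (0.2668, -2.0343, 3.7500)

(0.2668, -2.0343, 3.7500)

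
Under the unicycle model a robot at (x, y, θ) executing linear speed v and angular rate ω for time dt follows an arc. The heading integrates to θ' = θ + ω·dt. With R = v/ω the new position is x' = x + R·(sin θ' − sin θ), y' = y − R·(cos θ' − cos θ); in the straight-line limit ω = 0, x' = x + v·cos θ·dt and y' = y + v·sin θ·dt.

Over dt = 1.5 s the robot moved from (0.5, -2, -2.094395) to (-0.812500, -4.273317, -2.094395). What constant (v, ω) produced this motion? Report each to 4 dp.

Δθ = -2.094395 − -2.094395 = 0.000000
ω = Δθ/dt = 0.000000/1.5 = 0.0000
ω = 0 → v = (Δx·cos θ + Δy·sin θ)/dt = 1.7500

v = 1.7500, ω = 0.0000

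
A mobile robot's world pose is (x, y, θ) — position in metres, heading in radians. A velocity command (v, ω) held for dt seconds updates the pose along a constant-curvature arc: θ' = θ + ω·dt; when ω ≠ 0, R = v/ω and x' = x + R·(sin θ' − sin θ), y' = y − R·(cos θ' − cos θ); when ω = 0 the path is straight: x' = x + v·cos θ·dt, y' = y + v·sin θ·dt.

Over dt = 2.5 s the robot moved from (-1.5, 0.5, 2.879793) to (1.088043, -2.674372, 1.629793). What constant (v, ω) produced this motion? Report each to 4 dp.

Δθ = 1.629793 − 2.879793 = -1.250000
ω = Δθ/dt = -1.250000/2.5 = -0.5000
R = −Δy/(cos θ' − cos θ) = 3.5000
v = R·ω = 3.5000·-0.5000 = -1.7500

v = -1.7500, ω = -0.5000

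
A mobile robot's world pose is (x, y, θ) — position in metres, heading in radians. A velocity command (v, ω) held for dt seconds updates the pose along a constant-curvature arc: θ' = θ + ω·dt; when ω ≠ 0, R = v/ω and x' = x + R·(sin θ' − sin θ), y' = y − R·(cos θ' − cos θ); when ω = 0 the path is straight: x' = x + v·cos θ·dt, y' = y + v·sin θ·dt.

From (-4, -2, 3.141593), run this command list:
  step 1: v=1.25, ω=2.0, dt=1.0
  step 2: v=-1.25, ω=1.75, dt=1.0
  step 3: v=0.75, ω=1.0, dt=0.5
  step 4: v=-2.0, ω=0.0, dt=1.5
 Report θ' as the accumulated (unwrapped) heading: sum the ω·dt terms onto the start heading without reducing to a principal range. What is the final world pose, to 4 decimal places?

step 1: θ'=5.1416 (R=0.6250) → pose (-4.5683, -2.8851, 5.1416)
step 2: θ'=6.8916 (R=-0.7143) → pose (-5.6261, -2.5962, 6.8916)
step 3: θ'=7.3916 (R=0.7500) → pose (-5.3835, -2.3154, 7.3916)
step 4: θ'=7.3916 (straight) → pose (-6.7218, -5.0003, 7.3916)

(-6.7218, -5.0003, 7.3916)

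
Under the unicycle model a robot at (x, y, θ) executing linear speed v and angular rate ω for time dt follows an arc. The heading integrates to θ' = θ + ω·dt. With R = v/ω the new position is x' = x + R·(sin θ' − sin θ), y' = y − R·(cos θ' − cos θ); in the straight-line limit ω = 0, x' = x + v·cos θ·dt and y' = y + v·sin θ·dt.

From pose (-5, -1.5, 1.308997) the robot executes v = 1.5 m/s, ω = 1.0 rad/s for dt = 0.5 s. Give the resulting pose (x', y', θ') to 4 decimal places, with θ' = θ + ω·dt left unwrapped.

(-4.9912, -0.7578, 1.8090)

θ' = 1.3090 + 1.0·0.5 = 1.8090
R = v/ω = 1.5/1.0 = 1.5000
x' = -5 + 1.5000·(sin 1.8090 − sin 1.3090) = -4.9912
y' = -1.5 − 1.5000·(cos 1.8090 − cos 1.3090) = -0.7578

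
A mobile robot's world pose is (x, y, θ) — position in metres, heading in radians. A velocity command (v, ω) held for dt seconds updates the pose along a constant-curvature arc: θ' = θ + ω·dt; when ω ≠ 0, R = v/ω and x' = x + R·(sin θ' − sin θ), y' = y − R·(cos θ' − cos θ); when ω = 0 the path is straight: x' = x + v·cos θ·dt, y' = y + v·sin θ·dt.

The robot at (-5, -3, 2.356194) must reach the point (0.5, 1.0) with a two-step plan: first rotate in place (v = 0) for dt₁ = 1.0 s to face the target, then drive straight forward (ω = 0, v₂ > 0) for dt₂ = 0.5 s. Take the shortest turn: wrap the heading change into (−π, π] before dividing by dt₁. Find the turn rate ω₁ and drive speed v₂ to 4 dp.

ω₁ = -1.7274, v₂ = 13.6015

heading to target = atan2(1−-3, 0.5−-5) = 0.6288
Δθ = wrap(0.6288 − 2.3562) = -1.7274; ω₁ = Δθ/dt₁ = -1.7274
distance = √((0.5−-5)² + (1−-3)²) = 6.8007; v₂ = distance/dt₂ = 13.6015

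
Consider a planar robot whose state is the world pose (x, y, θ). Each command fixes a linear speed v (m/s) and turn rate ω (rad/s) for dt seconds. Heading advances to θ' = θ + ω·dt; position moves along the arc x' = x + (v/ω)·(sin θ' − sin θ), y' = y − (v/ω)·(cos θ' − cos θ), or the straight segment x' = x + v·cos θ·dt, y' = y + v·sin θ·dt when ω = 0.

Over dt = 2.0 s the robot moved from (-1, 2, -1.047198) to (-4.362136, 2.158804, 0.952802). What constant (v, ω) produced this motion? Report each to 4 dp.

Δθ = 0.952802 − -1.047198 = 2.000000
ω = Δθ/dt = 2.000000/2.0 = 1.0000
R = Δx/(sin θ' − sin θ) = -2.0000
v = R·ω = -2.0000·1.0000 = -2.0000

v = -2.0000, ω = 1.0000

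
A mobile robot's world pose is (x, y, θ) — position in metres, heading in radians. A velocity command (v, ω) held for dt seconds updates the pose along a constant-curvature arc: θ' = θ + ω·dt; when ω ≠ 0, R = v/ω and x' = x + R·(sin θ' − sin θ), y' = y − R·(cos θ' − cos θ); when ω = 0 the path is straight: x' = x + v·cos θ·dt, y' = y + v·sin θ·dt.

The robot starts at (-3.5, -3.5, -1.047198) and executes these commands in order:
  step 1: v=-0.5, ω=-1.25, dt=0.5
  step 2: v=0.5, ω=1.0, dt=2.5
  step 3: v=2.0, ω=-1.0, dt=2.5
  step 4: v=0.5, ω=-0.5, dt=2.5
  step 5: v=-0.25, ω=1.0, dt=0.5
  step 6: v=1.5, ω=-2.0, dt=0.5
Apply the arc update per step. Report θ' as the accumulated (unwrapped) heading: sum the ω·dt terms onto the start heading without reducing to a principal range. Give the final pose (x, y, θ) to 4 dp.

(-0.5921, -6.1792, -3.4222)

step 1: θ'=-1.6722 (R=0.4000) → pose (-3.5515, -3.2595, -1.6722)
step 2: θ'=0.8278 (R=0.5000) → pose (-2.6859, -3.6484, 0.8278)
step 3: θ'=-1.6722 (R=-2.0000) → pose (0.7767, -5.2038, -1.6722)
step 4: θ'=-2.9222 (R=-1.0000) → pose (-0.0005, -6.0786, -2.9222)
step 5: θ'=-2.4222 (R=-0.2500) → pose (0.1098, -6.0227, -2.4222)
step 6: θ'=-3.4222 (R=-0.7500) → pose (-0.5921, -6.1792, -3.4222)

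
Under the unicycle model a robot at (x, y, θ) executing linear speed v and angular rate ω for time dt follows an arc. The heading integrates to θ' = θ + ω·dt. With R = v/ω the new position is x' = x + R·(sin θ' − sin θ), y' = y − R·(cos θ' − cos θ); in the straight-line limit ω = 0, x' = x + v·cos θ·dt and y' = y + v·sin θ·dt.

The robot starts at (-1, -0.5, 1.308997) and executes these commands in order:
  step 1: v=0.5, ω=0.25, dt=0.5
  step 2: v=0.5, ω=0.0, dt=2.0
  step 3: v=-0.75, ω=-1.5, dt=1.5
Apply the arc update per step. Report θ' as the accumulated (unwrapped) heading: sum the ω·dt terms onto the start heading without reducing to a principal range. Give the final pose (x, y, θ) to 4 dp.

(-1.6737, 0.4612, -0.8160)

step 1: θ'=1.4340 (R=2.0000) → pose (-0.9505, -0.2551, 1.4340)
step 2: θ'=1.4340 (straight) → pose (-0.8142, 0.7355, 1.4340)
step 3: θ'=-0.8160 (R=0.5000) → pose (-1.6737, 0.4612, -0.8160)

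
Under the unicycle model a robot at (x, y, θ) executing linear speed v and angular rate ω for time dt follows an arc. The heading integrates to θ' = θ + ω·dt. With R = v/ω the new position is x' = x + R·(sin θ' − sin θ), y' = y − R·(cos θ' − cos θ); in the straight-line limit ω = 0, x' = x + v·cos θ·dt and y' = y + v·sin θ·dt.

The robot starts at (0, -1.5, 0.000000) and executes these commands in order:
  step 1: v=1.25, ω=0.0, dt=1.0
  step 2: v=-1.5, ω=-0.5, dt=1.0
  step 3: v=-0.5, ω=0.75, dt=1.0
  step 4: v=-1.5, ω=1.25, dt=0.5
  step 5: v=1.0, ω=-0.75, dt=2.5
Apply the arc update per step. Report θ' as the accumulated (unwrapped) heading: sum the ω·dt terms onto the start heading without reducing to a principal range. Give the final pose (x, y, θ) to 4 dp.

step 1: θ'=0.0000 (straight) → pose (1.2500, -1.5000, 0.0000)
step 2: θ'=-0.5000 (R=3.0000) → pose (-0.1883, -1.1327, -0.5000)
step 3: θ'=0.2500 (R=-0.6667) → pose (-0.6728, -1.0719, 0.2500)
step 4: θ'=0.8750 (R=-1.2000) → pose (-1.2970, -1.4654, 0.8750)
step 5: θ'=-1.0000 (R=-1.3333) → pose (0.8484, -1.5996, -1.0000)

(0.8484, -1.5996, -1.0000)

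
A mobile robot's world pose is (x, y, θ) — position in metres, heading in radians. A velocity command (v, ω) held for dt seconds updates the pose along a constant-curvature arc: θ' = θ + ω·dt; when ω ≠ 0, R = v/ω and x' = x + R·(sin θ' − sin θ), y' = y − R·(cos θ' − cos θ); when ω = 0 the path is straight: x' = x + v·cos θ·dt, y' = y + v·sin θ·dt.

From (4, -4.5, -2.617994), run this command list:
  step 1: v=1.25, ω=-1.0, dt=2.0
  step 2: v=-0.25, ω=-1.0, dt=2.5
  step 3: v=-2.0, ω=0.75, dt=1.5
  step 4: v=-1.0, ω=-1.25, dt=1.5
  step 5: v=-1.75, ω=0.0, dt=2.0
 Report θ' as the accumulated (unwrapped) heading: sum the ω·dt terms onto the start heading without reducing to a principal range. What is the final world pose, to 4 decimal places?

(-2.0229, 1.3157, -7.8680)

step 1: θ'=-4.6180 (R=-1.2500) → pose (2.1306, -3.5353, -4.6180)
step 2: θ'=-7.1180 (R=0.2500) → pose (1.6964, -3.7267, -7.1180)
step 3: θ'=-5.9930 (R=-2.6667) → pose (-1.0431, -2.9617, -5.9930)
step 4: θ'=-7.8680 (R=0.8000) → pose (-2.0719, -2.1839, -7.8680)
step 5: θ'=-7.8680 (straight) → pose (-2.0229, 1.3157, -7.8680)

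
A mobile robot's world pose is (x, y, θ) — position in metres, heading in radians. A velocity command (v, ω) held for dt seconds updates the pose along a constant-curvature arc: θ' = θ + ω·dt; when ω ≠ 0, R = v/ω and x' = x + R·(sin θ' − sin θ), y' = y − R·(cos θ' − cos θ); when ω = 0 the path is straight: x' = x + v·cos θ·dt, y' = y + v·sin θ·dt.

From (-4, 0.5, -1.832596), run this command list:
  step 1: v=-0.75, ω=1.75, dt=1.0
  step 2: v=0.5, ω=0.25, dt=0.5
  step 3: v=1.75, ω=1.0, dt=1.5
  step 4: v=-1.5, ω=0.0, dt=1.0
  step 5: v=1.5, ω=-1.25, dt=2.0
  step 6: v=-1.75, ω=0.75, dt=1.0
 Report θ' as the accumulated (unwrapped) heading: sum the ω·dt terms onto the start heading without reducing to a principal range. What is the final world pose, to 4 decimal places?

step 1: θ'=-0.0826 (R=-0.4286) → pose (-4.3786, 1.0380, -0.0826)
step 2: θ'=0.0424 (R=2.0000) → pose (-4.1288, 1.0330, 0.0424)
step 3: θ'=1.5424 (R=1.7500) → pose (-2.4537, 2.7318, 1.5424)
step 4: θ'=1.5424 (straight) → pose (-2.4963, 1.2324, 1.5424)
step 5: θ'=-0.9576 (R=-1.2000) → pose (-0.3154, 1.8889, -0.9576)
step 6: θ'=-0.2076 (R=-2.3333) → pose (-1.7427, 2.8293, -0.2076)

(-1.7427, 2.8293, -0.2076)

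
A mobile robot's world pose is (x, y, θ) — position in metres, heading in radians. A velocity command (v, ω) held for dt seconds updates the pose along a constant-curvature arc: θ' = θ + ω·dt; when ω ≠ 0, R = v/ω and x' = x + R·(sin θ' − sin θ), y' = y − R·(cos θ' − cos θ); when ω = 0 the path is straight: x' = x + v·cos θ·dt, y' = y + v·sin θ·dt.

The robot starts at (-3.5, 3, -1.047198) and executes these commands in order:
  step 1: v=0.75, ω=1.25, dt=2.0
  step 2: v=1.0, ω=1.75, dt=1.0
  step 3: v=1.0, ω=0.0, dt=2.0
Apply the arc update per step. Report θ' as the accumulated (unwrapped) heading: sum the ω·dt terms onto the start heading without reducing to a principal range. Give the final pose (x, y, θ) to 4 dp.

step 1: θ'=1.4528 (R=0.6000) → pose (-2.3846, 3.2294, 1.4528)
step 2: θ'=3.2028 (R=0.5714) → pose (-2.9870, 3.8670, 3.2028)
step 3: θ'=3.2028 (straight) → pose (-4.9832, 3.7447, 3.2028)

(-4.9832, 3.7447, 3.2028)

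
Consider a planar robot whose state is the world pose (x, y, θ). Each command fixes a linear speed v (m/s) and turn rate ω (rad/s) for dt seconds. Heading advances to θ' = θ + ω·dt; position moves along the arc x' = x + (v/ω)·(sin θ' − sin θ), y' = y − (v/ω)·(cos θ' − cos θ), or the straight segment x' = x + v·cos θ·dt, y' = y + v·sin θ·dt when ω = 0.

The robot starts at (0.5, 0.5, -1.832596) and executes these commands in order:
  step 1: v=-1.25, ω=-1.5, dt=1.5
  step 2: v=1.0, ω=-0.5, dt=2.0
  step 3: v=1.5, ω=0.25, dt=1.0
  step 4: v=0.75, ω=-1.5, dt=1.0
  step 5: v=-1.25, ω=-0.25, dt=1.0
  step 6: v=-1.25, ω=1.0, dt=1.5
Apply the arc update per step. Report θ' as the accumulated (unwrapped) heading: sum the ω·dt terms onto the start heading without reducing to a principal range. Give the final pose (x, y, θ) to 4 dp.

(-0.1474, 4.0417, -5.0826)

step 1: θ'=-4.0826 (R=0.8333) → pose (1.9784, 0.7751, -4.0826)
step 2: θ'=-5.0826 (R=-2.0000) → pose (1.7302, 2.6767, -5.0826)
step 3: θ'=-4.8326 (R=6.0000) → pose (2.0934, 4.1280, -4.8326)
step 4: θ'=-6.3326 (R=-0.5000) → pose (2.6145, 4.5675, -6.3326)
step 5: θ'=-6.5826 (R=5.0000) → pose (1.3866, 4.7838, -6.5826)
step 6: θ'=-5.0826 (R=-1.2500) → pose (-0.1474, 4.0417, -5.0826)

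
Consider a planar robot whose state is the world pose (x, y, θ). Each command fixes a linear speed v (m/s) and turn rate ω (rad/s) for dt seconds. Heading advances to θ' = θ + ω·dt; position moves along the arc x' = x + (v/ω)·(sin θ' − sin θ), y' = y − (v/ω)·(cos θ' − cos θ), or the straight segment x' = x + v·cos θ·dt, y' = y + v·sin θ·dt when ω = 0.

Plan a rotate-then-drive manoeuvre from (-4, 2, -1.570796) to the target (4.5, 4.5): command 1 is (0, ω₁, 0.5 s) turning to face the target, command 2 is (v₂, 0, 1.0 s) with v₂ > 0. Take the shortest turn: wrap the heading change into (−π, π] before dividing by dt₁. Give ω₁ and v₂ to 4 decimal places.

heading to target = atan2(4.5−2, 4.5−-4) = 0.2861
Δθ = wrap(0.2861 − -1.5708) = 1.8568; ω₁ = Δθ/dt₁ = 3.7137
distance = √((4.5−-4)² + (4.5−2)²) = 8.8600; v₂ = distance/dt₂ = 8.8600

ω₁ = 3.7137, v₂ = 8.8600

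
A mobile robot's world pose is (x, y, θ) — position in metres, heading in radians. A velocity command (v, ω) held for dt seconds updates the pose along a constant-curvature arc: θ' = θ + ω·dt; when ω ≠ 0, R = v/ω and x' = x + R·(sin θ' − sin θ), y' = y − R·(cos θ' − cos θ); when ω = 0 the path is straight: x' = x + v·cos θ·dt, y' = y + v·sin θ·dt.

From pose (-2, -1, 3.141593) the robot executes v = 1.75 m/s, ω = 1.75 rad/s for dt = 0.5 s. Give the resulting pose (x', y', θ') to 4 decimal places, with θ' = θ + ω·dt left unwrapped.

(-2.7675, -1.3590, 4.0166)

θ' = 3.1416 + 1.75·0.5 = 4.0166
R = v/ω = 1.75/1.75 = 1.0000
x' = -2 + 1.0000·(sin 4.0166 − sin 3.1416) = -2.7675
y' = -1 − 1.0000·(cos 4.0166 − cos 3.1416) = -1.3590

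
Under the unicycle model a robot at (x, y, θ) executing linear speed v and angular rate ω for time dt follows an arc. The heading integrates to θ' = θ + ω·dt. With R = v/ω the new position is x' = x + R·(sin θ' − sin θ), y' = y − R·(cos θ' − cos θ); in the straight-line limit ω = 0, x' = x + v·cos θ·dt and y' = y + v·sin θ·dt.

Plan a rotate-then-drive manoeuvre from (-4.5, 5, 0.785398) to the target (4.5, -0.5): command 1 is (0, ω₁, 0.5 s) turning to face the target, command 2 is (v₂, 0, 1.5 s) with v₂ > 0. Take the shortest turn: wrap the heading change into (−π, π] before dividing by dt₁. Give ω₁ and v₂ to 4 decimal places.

heading to target = atan2(-0.5−5, 4.5−-4.5) = -0.5485
Δθ = wrap(-0.5485 − 0.7854) = -1.3339; ω₁ = Δθ/dt₁ = -2.6679
distance = √((4.5−-4.5)² + (-0.5−5)²) = 10.5475; v₂ = distance/dt₂ = 7.0317

ω₁ = -2.6679, v₂ = 7.0317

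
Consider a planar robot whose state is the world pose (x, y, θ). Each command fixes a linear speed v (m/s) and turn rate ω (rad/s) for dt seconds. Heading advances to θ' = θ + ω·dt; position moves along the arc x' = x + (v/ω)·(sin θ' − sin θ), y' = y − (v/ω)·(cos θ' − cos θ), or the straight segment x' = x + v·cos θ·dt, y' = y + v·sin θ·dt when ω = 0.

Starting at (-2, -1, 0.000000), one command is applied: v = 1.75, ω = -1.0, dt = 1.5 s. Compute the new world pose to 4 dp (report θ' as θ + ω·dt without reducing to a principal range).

θ' = 0.0000 + -1.0·1.5 = -1.5000
R = v/ω = 1.75/-1.0 = -1.7500
x' = -2 + -1.7500·(sin -1.5000 − sin 0.0000) = -0.2544
y' = -1 − -1.7500·(cos -1.5000 − cos 0.0000) = -2.6262

(-0.2544, -2.6262, -1.5000)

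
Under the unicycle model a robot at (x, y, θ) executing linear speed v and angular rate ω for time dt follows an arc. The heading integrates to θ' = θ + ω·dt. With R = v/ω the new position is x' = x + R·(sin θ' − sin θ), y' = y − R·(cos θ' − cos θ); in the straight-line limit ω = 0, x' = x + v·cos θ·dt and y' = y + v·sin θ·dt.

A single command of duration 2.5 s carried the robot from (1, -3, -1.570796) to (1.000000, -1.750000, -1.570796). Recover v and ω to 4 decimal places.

Δθ = -1.570796 − -1.570796 = 0.000000
ω = Δθ/dt = 0.000000/2.5 = 0.0000
ω = 0 → v = (Δx·cos θ + Δy·sin θ)/dt = -0.5000

v = -0.5000, ω = 0.0000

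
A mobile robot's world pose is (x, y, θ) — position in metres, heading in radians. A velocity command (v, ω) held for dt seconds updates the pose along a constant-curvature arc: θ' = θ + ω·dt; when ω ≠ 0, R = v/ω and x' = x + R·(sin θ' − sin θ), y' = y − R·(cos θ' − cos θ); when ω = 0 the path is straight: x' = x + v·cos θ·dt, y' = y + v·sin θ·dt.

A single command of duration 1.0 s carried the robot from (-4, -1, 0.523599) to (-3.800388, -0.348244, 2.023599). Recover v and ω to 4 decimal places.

v = 0.7500, ω = 1.5000

Δθ = 2.023599 − 0.523599 = 1.500000
ω = Δθ/dt = 1.500000/1.0 = 1.5000
R = −Δy/(cos θ' − cos θ) = 0.5000
v = R·ω = 0.5000·1.5000 = 0.7500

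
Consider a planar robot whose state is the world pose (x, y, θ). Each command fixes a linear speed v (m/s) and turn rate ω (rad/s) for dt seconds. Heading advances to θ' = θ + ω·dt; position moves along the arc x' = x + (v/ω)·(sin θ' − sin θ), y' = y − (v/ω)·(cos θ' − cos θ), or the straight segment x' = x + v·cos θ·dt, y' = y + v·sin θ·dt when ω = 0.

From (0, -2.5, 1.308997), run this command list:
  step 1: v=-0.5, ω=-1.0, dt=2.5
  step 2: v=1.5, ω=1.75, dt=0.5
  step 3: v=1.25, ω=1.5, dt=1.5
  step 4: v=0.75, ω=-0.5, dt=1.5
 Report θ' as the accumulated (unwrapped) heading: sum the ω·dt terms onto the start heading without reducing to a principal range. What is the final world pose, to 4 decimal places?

(0.6333, -0.8660, 1.1840)

step 1: θ'=-1.1910 (R=0.5000) → pose (-0.9473, -2.5560, -1.1910)
step 2: θ'=-0.3160 (R=0.8571) → pose (-0.4176, -3.0529, -0.3160)
step 3: θ'=1.9340 (R=0.8333) → pose (0.6203, -1.9648, 1.9340)
step 4: θ'=1.1840 (R=-1.5000) → pose (0.6333, -0.8660, 1.1840)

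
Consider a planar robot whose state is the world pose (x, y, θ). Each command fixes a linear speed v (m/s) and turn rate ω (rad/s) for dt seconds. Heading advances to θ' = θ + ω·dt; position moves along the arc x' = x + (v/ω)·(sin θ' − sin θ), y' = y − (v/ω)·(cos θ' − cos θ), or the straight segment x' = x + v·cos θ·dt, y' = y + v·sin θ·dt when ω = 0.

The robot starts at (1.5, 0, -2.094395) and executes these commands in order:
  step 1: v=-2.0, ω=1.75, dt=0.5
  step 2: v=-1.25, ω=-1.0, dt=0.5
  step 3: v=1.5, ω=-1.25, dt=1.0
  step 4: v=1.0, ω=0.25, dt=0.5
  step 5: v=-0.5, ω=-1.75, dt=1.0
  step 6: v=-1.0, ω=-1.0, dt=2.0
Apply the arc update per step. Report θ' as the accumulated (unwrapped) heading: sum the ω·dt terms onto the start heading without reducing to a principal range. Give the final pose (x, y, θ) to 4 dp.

step 1: θ'=-1.2194 (R=-1.1429) → pose (1.5833, 0.9648, -1.2194)
step 2: θ'=-1.7194 (R=1.2500) → pose (1.5207, 1.5801, -1.7194)
step 3: θ'=-2.9694 (R=-1.2000) → pose (0.5395, 0.5756, -2.9694)
step 4: θ'=-2.8444 (R=4.0000) → pose (0.0535, 0.4594, -2.8444)
step 5: θ'=-4.5944 (R=0.2857) → pose (0.4209, 0.2198, -4.5944)
step 6: θ'=-6.5944 (R=1.0000) → pose (-0.8783, -0.8499, -6.5944)

(-0.8783, -0.8499, -6.5944)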